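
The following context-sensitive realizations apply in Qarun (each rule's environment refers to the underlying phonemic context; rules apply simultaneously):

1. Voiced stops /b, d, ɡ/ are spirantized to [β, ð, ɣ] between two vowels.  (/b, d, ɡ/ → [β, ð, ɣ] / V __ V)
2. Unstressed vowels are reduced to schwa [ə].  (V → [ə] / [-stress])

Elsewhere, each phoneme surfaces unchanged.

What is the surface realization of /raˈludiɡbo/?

/r/ stays [r].
/a/ (between /r/ and /l/): in an unstressed syllable, so rule 2 applies → [ə].
/l/ (between /a/ and /u/) is unaffected → [l].
/u/ — between /l/ and /d/; rule 2 does not apply here → [u].
/d/ — between /u/ and /i/, between two vowels — surfaces as [ð] (rule 1).
Rule 2 applies to /i/ (between /d/ and /ɡ/: in an unstressed syllable) → [ə].
/ɡ/ — between /i/ and /b/; rule 1 does not apply here → [ɡ].
/b/ (between /ɡ/ and /o/) is in the target of rule 1 but the environment (between two vowels) is not met → [b].
/o/ (word-final): in an unstressed syllable, so rule 2 applies → [ə].

[rəˈluðəɡbə]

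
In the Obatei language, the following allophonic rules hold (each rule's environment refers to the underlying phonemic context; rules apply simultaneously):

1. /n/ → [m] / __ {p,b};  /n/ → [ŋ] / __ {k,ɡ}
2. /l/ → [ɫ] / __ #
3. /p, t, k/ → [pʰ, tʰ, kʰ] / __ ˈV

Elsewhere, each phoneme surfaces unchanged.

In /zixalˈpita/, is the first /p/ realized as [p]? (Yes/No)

/p/ — between /l/ and /i/, immediately before a stressed vowel — surfaces as [pʰ] (rule 3).
The actual realization is [pʰ], not [p].

No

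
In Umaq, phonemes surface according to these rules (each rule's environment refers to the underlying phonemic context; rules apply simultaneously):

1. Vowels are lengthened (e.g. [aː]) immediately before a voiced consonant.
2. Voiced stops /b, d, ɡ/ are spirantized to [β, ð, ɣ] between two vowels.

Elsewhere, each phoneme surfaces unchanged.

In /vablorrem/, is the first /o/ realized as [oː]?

/o/ — between /l/ and /r/, before a voiced consonant — surfaces as [oː] (rule 1).
The actual realization is [oː], which matches [oː].

Yes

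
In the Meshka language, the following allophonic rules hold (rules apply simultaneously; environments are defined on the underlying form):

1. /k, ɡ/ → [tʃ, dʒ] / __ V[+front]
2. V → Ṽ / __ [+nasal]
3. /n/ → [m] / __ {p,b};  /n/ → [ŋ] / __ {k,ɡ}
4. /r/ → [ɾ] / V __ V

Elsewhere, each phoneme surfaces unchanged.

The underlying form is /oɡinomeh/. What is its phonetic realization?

[odʒĩnõmeh]

/o/ (word-initial) fails the environment for rule 2, so it stays [o].
/ɡ/ meets the environment for rule 1 (before a front vowel) → [dʒ].
/i/ (between /ɡ/ and /n/) occurs before a nasal consonant → [ĩ] by rule 2.
/n/ — between /i/ and /o/; rule 3 does not apply here → [n].
/o/ (between /n/ and /m/) occurs before a nasal consonant → [õ] by rule 2.
/m/ stays [m].
/e/ — between /m/ and /h/; rule 2 does not apply here → [e].
/h/ (word-final) is unaffected → [h].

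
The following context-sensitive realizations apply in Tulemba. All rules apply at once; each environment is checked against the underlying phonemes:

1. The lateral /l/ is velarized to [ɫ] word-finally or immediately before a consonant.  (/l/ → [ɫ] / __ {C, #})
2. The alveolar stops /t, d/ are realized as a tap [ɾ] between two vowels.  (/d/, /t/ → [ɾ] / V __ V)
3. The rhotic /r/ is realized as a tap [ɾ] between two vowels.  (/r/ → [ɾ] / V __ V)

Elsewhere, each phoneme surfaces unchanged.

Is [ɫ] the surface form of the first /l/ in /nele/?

No

/l/ (between /e/ and /e/) fails the environment for rule 1, so it stays [l].
The actual realization is [l], not [ɫ].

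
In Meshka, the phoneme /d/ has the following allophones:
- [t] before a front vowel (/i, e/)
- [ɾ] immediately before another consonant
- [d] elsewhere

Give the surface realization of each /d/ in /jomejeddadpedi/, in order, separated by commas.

Occurrence 1 (position 7): immediately before another consonant → [ɾ].
Occurrence 2 (position 8): no conditioning environment matches → elsewhere allophone [d].
Occurrence 3 (position 10): immediately before another consonant → [ɾ].
Occurrence 4 (position 13): before a front vowel (/i, e/) → [t].

[ɾ], [d], [ɾ], [t]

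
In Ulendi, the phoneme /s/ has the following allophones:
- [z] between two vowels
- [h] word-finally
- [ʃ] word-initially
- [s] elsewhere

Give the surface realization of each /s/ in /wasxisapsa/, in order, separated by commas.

Occurrence 1 (position 3): no conditioning environment matches → elsewhere allophone [s].
Occurrence 2 (position 6): between two vowels → [z].
Occurrence 3 (position 9): no conditioning environment matches → elsewhere allophone [s].

[s], [z], [s]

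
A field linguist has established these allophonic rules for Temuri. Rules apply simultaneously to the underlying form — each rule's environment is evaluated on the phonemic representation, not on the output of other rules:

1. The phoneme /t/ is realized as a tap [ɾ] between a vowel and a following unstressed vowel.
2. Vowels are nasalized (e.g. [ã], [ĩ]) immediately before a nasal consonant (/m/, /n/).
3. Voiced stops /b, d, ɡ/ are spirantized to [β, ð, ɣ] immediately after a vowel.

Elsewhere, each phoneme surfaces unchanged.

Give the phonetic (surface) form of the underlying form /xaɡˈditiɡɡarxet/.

/x/ — not in any rule's target class → [x].
/a/ — between /x/ and /ɡ/; rule 2 does not apply here → [a].
/ɡ/ (between /a/ and /d/) occurs immediately after a vowel → [ɣ] by rule 3.
/d/ (between /ɡ/ and /i/) fails the environment for rule 3, so it stays [d].
/i/ (between /d/ and /t/) fails the environment for rule 2, so it stays [i].
/t/ (between /i/ and /i/): between a vowel and a following unstressed vowel, so rule 1 applies → [ɾ].
/i/ (between /t/ and /ɡ/) fails the environment for rule 2, so it stays [i].
/ɡ/ (between /i/ and /ɡ/): immediately after a vowel, so rule 3 applies → [ɣ].
/ɡ/ — between /ɡ/ and /a/; rule 3 does not apply here → [ɡ].
/a/ — between /ɡ/ and /r/; rule 2 does not apply here → [a].
/r/ (between /a/ and /x/): no rule targets it → [r].
/x/ (between /r/ and /e/): no rule targets it → [x].
/e/ (between /x/ and /t/): rule 2 targets it, but not before a nasal consonant → unchanged [e].
/t/ (word-final) fails the environment for rule 1, so it stays [t].

[xaɣˈdiɾiɣɡarxet]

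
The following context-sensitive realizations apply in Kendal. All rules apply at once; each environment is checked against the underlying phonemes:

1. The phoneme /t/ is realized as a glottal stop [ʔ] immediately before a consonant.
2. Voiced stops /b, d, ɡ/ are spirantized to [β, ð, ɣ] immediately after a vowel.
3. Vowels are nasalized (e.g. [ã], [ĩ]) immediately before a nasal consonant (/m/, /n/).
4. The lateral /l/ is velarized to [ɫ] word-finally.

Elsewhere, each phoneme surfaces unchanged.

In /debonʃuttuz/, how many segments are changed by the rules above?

3

Segments that undergo a rule: /b/ → [β] (rule 2); /o/ → [õ] (rule 3); /t/ → [ʔ] (rule 1).
All other segments surface unchanged.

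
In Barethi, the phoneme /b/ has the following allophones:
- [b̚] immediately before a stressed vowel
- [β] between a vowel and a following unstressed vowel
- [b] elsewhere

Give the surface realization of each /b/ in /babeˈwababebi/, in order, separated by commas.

Occurrence 1 (position 1): no conditioning environment matches → elsewhere allophone [b].
Occurrence 2 (position 3): between a vowel and a following unstressed vowel → [β].
Occurrence 3 (position 7): between a vowel and a following unstressed vowel → [β].
Occurrence 4 (position 9): between a vowel and a following unstressed vowel → [β].
Occurrence 5 (position 11): between a vowel and a following unstressed vowel → [β].

[b], [β], [β], [β], [β]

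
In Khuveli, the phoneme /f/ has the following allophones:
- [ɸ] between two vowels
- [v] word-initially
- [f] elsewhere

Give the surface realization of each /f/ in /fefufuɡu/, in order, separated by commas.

[v], [ɸ], [ɸ]

Occurrence 1 (position 1): word-initially → [v].
Occurrence 2 (position 3): between two vowels → [ɸ].
Occurrence 3 (position 5): between two vowels → [ɸ].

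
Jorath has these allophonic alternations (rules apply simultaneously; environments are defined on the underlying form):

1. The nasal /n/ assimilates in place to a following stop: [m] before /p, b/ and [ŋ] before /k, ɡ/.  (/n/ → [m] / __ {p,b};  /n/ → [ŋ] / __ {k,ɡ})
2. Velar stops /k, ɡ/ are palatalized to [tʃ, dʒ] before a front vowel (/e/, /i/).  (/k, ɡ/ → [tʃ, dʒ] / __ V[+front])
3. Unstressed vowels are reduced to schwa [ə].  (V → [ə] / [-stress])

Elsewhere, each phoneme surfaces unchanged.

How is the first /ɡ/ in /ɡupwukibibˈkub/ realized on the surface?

/ɡ/ (word-initial): rule 2 targets it, but not before a front vowel → unchanged [ɡ].

[ɡ]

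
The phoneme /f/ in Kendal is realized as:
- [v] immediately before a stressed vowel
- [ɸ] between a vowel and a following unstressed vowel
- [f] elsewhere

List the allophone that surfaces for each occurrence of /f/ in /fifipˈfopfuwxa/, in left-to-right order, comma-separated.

Occurrence 1 (position 1): no conditioning environment matches → elsewhere allophone [f].
Occurrence 2 (position 3): between a vowel and a following unstressed vowel → [ɸ].
Occurrence 3 (position 6): immediately before a stressed vowel → [v].
Occurrence 4 (position 9): no conditioning environment matches → elsewhere allophone [f].

[f], [ɸ], [v], [f]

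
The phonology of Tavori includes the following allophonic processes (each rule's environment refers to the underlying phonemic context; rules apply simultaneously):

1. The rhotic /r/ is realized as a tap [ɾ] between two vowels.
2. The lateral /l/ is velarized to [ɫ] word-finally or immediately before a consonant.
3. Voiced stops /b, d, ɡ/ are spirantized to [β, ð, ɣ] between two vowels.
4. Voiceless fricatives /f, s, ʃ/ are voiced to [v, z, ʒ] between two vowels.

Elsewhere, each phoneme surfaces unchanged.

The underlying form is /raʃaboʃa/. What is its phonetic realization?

[raʒaβoʒa]

/r/ (word-initial): rule 1 targets it, but not between two vowels → unchanged [r].
/a/ — not in any rule's target class → [a].
Rule 4 applies to /ʃ/ (between /a/ and /a/: between two vowels) → [ʒ].
/a/ (between /ʃ/ and /b/): no rule targets it → [a].
Rule 3 applies to /b/ (between /a/ and /o/: between two vowels) → [β].
/o/ stays [o].
/ʃ/ (between /o/ and /a/) occurs between two vowels → [ʒ] by rule 4.
/a/ stays [a].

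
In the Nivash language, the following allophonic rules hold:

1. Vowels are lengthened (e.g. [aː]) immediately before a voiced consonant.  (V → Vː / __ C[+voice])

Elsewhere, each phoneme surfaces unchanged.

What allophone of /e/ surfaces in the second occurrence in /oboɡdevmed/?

/e/ (between /m/ and /d/) occurs before a voiced consonant → [eː] by rule 1.

[eː]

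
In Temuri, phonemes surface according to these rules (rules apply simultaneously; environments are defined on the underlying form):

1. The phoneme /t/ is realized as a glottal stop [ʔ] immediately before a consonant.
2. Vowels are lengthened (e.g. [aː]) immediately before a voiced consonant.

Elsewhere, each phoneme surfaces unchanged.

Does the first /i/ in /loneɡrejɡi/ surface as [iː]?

/i/ (word-final): rule 2 targets it, but not before a voiced consonant → unchanged [i].
The actual realization is [i], not [iː].

No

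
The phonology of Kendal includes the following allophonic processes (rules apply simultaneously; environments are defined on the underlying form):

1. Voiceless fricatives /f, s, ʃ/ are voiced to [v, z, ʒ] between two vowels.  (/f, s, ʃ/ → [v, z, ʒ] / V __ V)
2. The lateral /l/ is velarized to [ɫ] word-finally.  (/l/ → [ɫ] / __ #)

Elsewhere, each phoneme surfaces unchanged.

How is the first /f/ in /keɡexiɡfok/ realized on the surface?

/f/ (between /ɡ/ and /o/) is in the target of rule 1 but the environment (between two vowels) is not met → [f].

[f]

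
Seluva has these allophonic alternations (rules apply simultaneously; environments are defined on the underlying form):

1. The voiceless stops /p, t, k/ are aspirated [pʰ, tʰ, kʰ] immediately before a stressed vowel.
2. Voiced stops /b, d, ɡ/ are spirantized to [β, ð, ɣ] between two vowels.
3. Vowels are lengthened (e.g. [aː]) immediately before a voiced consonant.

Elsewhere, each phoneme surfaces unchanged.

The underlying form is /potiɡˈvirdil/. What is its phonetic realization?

/p/ — word-initial; rule 1 does not apply here → [p].
/o/ (between /p/ and /t/): rule 3 targets it, but not before a voiced consonant → unchanged [o].
/t/ (between /o/ and /i/) fails the environment for rule 1, so it stays [t].
Rule 3 applies to /i/ (between /t/ and /ɡ/: before a voiced consonant) → [iː].
/ɡ/ (between /i/ and /v/) fails the environment for rule 2, so it stays [ɡ].
/v/ stays [v].
/i/ (between /v/ and /r/): before a voiced consonant, so rule 3 applies → [iː].
/r/ (between /i/ and /d/): no rule targets it → [r].
/d/ (between /r/ and /i/): rule 2 targets it, but not between two vowels → unchanged [d].
/i/ — between /d/ and /l/, before a voiced consonant — surfaces as [iː] (rule 3).
/l/ — not in any rule's target class → [l].

[potiːɡˈviːrdiːl]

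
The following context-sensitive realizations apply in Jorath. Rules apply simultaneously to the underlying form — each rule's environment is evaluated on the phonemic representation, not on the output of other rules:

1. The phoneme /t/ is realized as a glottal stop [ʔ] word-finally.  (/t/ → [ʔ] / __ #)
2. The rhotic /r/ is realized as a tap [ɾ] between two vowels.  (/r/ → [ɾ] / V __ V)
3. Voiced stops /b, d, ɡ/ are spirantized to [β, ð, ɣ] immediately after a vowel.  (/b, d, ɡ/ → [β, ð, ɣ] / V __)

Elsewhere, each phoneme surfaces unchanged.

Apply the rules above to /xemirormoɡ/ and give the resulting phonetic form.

[xemiɾormoɣ]

/x/ (word-initial) is unaffected → [x].
/e/ (between /x/ and /m/): no rule targets it → [e].
/m/ stays [m].
/i/ (between /m/ and /r/) is unaffected → [i].
Rule 2 applies to /r/ (between /i/ and /o/: between two vowels) → [ɾ].
/o/ stays [o].
/r/ — between /o/ and /m/; rule 2 does not apply here → [r].
/m/ — not in any rule's target class → [m].
/o/ (between /m/ and /ɡ/): no rule targets it → [o].
/ɡ/ (word-final): immediately after a vowel, so rule 3 applies → [ɣ].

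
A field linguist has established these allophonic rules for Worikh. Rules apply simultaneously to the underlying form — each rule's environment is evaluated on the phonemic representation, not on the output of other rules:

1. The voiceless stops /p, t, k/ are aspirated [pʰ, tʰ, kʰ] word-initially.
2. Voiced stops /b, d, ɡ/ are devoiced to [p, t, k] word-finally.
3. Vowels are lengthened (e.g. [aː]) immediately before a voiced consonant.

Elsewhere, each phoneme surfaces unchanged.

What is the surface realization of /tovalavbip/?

[tʰoːvaːlaːvbip]

Rule 1 applies to /t/ (word-initial: word-initially) → [tʰ].
/o/ meets the environment for rule 3 (before a voiced consonant) → [oː].
/v/ — not in any rule's target class → [v].
/a/ — between /v/ and /l/, before a voiced consonant — surfaces as [aː] (rule 3).
/l/ (between /a/ and /a/) is unaffected → [l].
/a/ (between /l/ and /v/) occurs before a voiced consonant → [aː] by rule 3.
/v/ (between /a/ and /b/) is unaffected → [v].
/b/ — between /v/ and /i/; rule 2 does not apply here → [b].
/i/ (between /b/ and /p/) is in the target of rule 3 but the environment (before a voiced consonant) is not met → [i].
/p/ (word-final) is in the target of rule 1 but the environment (word-initially) is not met → [p].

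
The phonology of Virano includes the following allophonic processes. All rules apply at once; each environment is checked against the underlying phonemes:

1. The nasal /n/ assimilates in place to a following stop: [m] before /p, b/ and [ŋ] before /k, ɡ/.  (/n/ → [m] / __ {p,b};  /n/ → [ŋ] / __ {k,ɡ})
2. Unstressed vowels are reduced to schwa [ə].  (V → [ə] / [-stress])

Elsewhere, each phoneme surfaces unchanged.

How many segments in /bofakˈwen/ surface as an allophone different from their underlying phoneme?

2

Segments that undergo a rule: /o/ → [ə] (rule 2); /a/ → [ə] (rule 2).
All other segments surface unchanged.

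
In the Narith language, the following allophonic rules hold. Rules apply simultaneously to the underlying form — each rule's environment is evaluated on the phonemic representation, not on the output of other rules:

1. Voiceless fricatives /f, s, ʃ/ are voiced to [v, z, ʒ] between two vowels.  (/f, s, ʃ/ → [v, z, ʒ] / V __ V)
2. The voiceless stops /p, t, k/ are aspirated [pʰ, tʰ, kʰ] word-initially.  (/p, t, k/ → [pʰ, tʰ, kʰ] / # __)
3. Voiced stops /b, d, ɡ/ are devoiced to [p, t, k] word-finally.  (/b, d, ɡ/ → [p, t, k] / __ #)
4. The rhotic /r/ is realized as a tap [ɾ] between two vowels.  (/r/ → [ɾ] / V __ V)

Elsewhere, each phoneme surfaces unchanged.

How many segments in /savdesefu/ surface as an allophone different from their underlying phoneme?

Segments that undergo a rule: /s/ → [z] (rule 1); /f/ → [v] (rule 1).
All other segments surface unchanged.

2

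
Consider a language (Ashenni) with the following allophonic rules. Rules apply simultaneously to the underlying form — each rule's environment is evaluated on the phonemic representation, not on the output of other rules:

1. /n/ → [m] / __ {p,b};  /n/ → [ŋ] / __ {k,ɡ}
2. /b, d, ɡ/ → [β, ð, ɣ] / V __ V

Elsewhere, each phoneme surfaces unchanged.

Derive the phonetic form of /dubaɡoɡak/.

[duβaɣoɣak]

/d/ — word-initial; rule 2 does not apply here → [d].
/u/ (between /d/ and /b/): no rule targets it → [u].
/b/ (between /u/ and /a/) occurs between two vowels → [β] by rule 2.
/a/ (between /b/ and /ɡ/): no rule targets it → [a].
/ɡ/ (between /a/ and /o/): between two vowels, so rule 2 applies → [ɣ].
/o/ — not in any rule's target class → [o].
Rule 2 applies to /ɡ/ (between /o/ and /a/: between two vowels) → [ɣ].
/a/ (between /ɡ/ and /k/): no rule targets it → [a].
/k/ stays [k].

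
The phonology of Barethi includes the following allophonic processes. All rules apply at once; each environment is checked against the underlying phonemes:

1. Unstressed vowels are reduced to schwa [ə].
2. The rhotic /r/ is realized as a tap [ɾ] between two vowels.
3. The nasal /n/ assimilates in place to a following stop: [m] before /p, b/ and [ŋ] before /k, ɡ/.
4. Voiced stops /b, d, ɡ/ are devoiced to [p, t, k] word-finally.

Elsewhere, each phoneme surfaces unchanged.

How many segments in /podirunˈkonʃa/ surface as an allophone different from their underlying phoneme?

6

Segments that undergo a rule: /o/ → [ə] (rule 1); /i/ → [ə] (rule 1); /r/ → [ɾ] (rule 2); /u/ → [ə] (rule 1); /n/ → [ŋ] (rule 3); /a/ → [ə] (rule 1).
All other segments surface unchanged.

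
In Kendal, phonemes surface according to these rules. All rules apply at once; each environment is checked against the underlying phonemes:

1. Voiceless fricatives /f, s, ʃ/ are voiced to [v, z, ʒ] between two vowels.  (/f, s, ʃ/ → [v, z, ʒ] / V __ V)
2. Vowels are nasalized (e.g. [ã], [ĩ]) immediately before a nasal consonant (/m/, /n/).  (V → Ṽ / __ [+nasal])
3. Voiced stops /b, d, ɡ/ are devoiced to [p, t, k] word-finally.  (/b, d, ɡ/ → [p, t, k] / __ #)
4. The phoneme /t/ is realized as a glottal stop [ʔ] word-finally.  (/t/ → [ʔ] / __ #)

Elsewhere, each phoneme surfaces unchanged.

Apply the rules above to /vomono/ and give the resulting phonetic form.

[võmõno]

/v/ (word-initial): no rule targets it → [v].
Rule 2 applies to /o/ (between /v/ and /m/: before a nasal consonant) → [õ].
/m/ (between /o/ and /o/): no rule targets it → [m].
/o/ meets the environment for rule 2 (before a nasal consonant) → [õ].
/n/ stays [n].
/o/ (word-final) fails the environment for rule 2, so it stays [o].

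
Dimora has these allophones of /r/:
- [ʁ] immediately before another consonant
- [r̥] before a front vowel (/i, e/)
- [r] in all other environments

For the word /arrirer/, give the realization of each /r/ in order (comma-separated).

[ʁ], [r̥], [r̥], [r]

Occurrence 1 (position 2): immediately before another consonant → [ʁ].
Occurrence 2 (position 3): before a front vowel (/i, e/) → [r̥].
Occurrence 3 (position 5): before a front vowel (/i, e/) → [r̥].
Occurrence 4 (position 7): no conditioning environment matches → elsewhere allophone [r].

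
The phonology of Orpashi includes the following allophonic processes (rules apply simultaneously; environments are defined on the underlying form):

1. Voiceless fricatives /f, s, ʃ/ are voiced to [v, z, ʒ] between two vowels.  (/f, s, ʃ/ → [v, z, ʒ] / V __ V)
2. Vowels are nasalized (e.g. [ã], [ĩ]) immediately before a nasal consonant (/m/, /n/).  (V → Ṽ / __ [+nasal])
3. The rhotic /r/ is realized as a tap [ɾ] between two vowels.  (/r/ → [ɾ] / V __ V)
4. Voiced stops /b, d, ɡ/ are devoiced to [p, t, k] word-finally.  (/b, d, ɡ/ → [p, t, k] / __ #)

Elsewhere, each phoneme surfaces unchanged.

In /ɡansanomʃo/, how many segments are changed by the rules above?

3

Segments that undergo a rule: /a/ → [ã] (rule 2); /a/ → [ã] (rule 2); /o/ → [õ] (rule 2).
All other segments surface unchanged.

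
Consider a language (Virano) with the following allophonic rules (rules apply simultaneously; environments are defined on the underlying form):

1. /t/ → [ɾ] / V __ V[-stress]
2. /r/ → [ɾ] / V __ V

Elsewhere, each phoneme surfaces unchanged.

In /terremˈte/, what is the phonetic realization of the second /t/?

[t]

/t/ (between /m/ and /e/) fails the environment for rule 1, so it stays [t].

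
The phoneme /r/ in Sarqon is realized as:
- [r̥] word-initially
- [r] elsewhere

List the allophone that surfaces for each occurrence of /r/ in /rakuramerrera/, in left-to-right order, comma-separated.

[r̥], [r], [r], [r], [r]

Occurrence 1 (position 1): word-initially → [r̥].
Occurrence 2 (position 5): no conditioning environment matches → elsewhere allophone [r].
Occurrence 3 (position 9): no conditioning environment matches → elsewhere allophone [r].
Occurrence 4 (position 10): no conditioning environment matches → elsewhere allophone [r].
Occurrence 5 (position 12): no conditioning environment matches → elsewhere allophone [r].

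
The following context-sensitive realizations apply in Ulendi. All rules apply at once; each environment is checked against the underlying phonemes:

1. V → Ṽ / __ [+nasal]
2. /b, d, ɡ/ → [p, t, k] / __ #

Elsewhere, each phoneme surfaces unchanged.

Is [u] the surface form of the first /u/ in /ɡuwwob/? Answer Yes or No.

/u/ (between /ɡ/ and /w/): rule 1 targets it, but not before a nasal consonant → unchanged [u].
The actual realization is [u], which matches [u].

Yes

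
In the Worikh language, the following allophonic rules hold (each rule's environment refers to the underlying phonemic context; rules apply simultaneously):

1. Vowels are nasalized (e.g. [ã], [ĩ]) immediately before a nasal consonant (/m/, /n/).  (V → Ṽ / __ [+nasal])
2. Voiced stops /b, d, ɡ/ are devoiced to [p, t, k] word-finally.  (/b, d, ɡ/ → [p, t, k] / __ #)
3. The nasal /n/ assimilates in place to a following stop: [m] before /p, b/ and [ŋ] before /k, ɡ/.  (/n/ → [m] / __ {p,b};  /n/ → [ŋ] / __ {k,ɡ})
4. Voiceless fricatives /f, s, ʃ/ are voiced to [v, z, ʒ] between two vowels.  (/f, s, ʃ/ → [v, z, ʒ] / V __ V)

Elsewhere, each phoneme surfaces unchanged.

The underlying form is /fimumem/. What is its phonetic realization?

[fĩmũmẽm]

/f/ (word-initial) is in the target of rule 4 but the environment (between two vowels) is not met → [f].
Rule 1 applies to /i/ (between /f/ and /m/: before a nasal consonant) → [ĩ].
/u/ meets the environment for rule 1 (before a nasal consonant) → [ũ].
/e/ — between /m/ and /m/, before a nasal consonant — surfaces as [ẽ] (rule 1).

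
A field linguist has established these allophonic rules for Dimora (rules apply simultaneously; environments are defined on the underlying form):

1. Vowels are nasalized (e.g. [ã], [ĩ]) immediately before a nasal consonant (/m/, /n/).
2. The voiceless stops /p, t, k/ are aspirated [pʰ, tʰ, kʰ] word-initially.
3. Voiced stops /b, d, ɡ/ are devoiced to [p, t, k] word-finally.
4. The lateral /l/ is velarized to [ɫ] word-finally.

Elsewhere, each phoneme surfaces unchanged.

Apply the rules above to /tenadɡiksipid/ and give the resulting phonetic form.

[tʰẽnadɡiksipit]

/t/ (word-initial): word-initially, so rule 2 applies → [tʰ].
/e/ — between /t/ and /n/, before a nasal consonant — surfaces as [ẽ] (rule 1).
/n/ — not in any rule's target class → [n].
/a/ — between /n/ and /d/; rule 1 does not apply here → [a].
/d/ (between /a/ and /ɡ/): rule 3 targets it, but not word-finally → unchanged [d].
/ɡ/ — between /d/ and /i/; rule 3 does not apply here → [ɡ].
/i/ (between /ɡ/ and /k/) fails the environment for rule 1, so it stays [i].
/k/ (between /i/ and /s/) is in the target of rule 2 but the environment (word-initially) is not met → [k].
/s/ stays [s].
/i/ — between /s/ and /p/; rule 1 does not apply here → [i].
/p/ — between /i/ and /i/; rule 2 does not apply here → [p].
/i/ (between /p/ and /d/) is in the target of rule 1 but the environment (before a nasal consonant) is not met → [i].
Rule 3 applies to /d/ (word-final: word-finally) → [t].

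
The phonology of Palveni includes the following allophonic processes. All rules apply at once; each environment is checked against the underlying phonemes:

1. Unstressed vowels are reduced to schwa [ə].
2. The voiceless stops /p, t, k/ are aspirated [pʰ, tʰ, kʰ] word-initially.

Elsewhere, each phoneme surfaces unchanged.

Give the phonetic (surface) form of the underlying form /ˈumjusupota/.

/u/ (word-initial) fails the environment for rule 1, so it stays [u].
/m/ — not in any rule's target class → [m].
/j/ (between /m/ and /u/) is unaffected → [j].
Rule 1 applies to /u/ (between /j/ and /s/: in an unstressed syllable) → [ə].
/s/ (between /u/ and /u/) is unaffected → [s].
Rule 1 applies to /u/ (between /s/ and /p/: in an unstressed syllable) → [ə].
/p/ — between /u/ and /o/; rule 2 does not apply here → [p].
Rule 1 applies to /o/ (between /p/ and /t/: in an unstressed syllable) → [ə].
/t/ (between /o/ and /a/) is in the target of rule 2 but the environment (word-initially) is not met → [t].
/a/ meets the environment for rule 1 (in an unstressed syllable) → [ə].

[ˈumjəsəpətə]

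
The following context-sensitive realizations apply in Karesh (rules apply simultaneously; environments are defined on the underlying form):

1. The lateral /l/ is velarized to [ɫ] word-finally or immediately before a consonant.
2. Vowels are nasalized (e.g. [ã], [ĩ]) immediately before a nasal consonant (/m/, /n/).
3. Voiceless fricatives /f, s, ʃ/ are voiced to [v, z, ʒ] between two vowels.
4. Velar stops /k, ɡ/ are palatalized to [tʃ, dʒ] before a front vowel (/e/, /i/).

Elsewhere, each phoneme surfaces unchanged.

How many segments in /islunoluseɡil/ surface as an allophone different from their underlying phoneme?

Segments that undergo a rule: /u/ → [ũ] (rule 2); /s/ → [z] (rule 3); /ɡ/ → [dʒ] (rule 4); /l/ → [ɫ] (rule 1).
All other segments surface unchanged.

4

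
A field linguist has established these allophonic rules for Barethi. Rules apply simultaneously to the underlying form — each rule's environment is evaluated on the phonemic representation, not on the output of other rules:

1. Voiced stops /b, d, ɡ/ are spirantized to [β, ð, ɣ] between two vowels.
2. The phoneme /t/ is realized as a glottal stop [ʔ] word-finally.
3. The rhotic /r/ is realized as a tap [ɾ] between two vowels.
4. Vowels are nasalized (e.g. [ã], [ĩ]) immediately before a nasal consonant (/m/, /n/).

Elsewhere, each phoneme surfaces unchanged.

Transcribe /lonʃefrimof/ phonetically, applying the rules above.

/l/ (word-initial) is unaffected → [l].
Rule 4 applies to /o/ (between /l/ and /n/: before a nasal consonant) → [õ].
/n/ (between /o/ and /ʃ/): no rule targets it → [n].
/ʃ/ (between /n/ and /e/) is unaffected → [ʃ].
/e/ (between /ʃ/ and /f/) is in the target of rule 4 but the environment (before a nasal consonant) is not met → [e].
/f/ — not in any rule's target class → [f].
/r/ (between /f/ and /i/): rule 3 targets it, but not between two vowels → unchanged [r].
/i/ — between /r/ and /m/, before a nasal consonant — surfaces as [ĩ] (rule 4).
/m/ (between /i/ and /o/): no rule targets it → [m].
/o/ — between /m/ and /f/; rule 4 does not apply here → [o].
/f/ (word-final) is unaffected → [f].

[lõnʃefrĩmof]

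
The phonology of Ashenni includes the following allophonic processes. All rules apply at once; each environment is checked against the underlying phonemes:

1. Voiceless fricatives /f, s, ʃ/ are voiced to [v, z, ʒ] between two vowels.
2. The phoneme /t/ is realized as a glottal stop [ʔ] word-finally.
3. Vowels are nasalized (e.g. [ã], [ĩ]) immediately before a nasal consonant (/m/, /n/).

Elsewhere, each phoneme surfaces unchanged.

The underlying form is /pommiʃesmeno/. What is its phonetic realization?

[põmmiʒesmẽno]

/p/ stays [p].
/o/ meets the environment for rule 3 (before a nasal consonant) → [õ].
/m/ stays [m].
/m/ (between /m/ and /i/): no rule targets it → [m].
/i/ (between /m/ and /ʃ/) fails the environment for rule 3, so it stays [i].
/ʃ/ (between /i/ and /e/) occurs between two vowels → [ʒ] by rule 1.
/e/ — between /ʃ/ and /s/; rule 3 does not apply here → [e].
/s/ (between /e/ and /m/) fails the environment for rule 1, so it stays [s].
/m/ stays [m].
/e/ (between /m/ and /n/): before a nasal consonant, so rule 3 applies → [ẽ].
/n/ stays [n].
/o/ (word-final): rule 3 targets it, but not before a nasal consonant → unchanged [o].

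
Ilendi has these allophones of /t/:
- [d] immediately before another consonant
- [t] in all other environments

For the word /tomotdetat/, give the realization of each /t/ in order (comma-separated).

Occurrence 1 (position 1): no conditioning environment matches → elsewhere allophone [t].
Occurrence 2 (position 5): immediately before another consonant → [d].
Occurrence 3 (position 8): no conditioning environment matches → elsewhere allophone [t].
Occurrence 4 (position 10): no conditioning environment matches → elsewhere allophone [t].

[t], [d], [t], [t]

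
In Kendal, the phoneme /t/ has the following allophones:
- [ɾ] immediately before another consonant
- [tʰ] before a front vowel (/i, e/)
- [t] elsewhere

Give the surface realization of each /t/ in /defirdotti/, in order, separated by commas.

Occurrence 1 (position 8): immediately before another consonant → [ɾ].
Occurrence 2 (position 9): before a front vowel (/i, e/) → [tʰ].

[ɾ], [tʰ]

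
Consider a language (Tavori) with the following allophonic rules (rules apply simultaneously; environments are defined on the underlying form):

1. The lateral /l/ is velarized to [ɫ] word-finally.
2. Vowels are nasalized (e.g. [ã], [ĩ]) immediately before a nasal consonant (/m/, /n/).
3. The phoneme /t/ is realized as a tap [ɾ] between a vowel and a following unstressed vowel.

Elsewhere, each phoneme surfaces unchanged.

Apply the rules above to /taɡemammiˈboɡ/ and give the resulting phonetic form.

[taɡẽmãmmiˈboɡ]

/t/ (word-initial) fails the environment for rule 3, so it stays [t].
/a/ (between /t/ and /ɡ/) is in the target of rule 2 but the environment (before a nasal consonant) is not met → [a].
/ɡ/ — not in any rule's target class → [ɡ].
/e/ (between /ɡ/ and /m/) occurs before a nasal consonant → [ẽ] by rule 2.
/m/ — not in any rule's target class → [m].
/a/ (between /m/ and /m/): before a nasal consonant, so rule 2 applies → [ã].
/m/ (between /a/ and /m/) is unaffected → [m].
/m/ stays [m].
/i/ — between /m/ and /b/; rule 2 does not apply here → [i].
/b/ stays [b].
/o/ — between /b/ and /ɡ/; rule 2 does not apply here → [o].
/ɡ/ (word-final) is unaffected → [ɡ].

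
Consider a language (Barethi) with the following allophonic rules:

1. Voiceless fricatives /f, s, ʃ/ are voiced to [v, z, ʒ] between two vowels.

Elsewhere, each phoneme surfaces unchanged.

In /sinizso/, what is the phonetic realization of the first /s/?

[s]

/s/ (word-initial): rule 1 targets it, but not between two vowels → unchanged [s].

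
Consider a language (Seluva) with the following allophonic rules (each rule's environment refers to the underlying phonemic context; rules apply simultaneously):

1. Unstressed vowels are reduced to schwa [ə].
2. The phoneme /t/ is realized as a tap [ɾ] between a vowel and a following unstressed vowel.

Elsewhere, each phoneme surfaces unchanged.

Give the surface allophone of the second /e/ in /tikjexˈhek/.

/e/ — between /h/ and /k/; rule 1 does not apply here → [e].

[e]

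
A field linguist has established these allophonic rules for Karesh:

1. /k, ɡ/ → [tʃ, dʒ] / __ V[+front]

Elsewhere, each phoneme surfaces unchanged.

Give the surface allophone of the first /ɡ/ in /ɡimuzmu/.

[dʒ]

Rule 1 applies to /ɡ/ (word-initial: before a front vowel) → [dʒ].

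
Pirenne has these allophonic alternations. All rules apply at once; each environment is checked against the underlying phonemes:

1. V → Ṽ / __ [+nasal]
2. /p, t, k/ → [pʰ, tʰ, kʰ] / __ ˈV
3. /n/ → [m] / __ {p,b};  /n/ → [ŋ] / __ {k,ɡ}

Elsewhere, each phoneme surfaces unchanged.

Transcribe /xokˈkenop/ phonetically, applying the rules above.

/x/ — not in any rule's target class → [x].
/o/ — between /x/ and /k/; rule 1 does not apply here → [o].
/k/ (between /o/ and /k/) fails the environment for rule 2, so it stays [k].
/k/ meets the environment for rule 2 (immediately before a stressed vowel) → [kʰ].
/e/ (between /k/ and /n/) occurs before a nasal consonant → [ẽ] by rule 1.
/n/ — between /e/ and /o/; rule 3 does not apply here → [n].
/o/ — between /n/ and /p/; rule 1 does not apply here → [o].
/p/ — word-final; rule 2 does not apply here → [p].

[xokˈkʰẽnop]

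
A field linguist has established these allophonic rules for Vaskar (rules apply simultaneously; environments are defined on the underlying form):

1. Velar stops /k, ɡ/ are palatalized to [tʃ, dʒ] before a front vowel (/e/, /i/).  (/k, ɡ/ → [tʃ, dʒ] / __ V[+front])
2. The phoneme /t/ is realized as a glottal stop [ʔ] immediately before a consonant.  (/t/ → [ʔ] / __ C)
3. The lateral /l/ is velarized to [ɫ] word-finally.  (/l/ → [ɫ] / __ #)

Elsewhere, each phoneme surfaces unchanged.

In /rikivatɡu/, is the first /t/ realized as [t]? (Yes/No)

No

Rule 2 applies to /t/ (between /a/ and /ɡ/: immediately before a consonant) → [ʔ].
The actual realization is [ʔ], not [t].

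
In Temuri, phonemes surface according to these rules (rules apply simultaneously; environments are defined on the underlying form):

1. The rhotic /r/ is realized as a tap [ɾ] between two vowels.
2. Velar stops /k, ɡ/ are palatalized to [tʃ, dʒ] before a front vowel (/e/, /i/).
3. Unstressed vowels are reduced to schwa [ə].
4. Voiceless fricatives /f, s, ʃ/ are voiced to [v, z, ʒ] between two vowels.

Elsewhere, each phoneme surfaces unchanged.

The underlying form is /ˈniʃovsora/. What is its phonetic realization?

[ˈniʒəvsəɾə]

/n/ — not in any rule's target class → [n].
/i/ (between /n/ and /ʃ/) fails the environment for rule 3, so it stays [i].
/ʃ/ — between /i/ and /o/, between two vowels — surfaces as [ʒ] (rule 4).
/o/ meets the environment for rule 3 (in an unstressed syllable) → [ə].
/v/ stays [v].
/s/ (between /v/ and /o/): rule 4 targets it, but not between two vowels → unchanged [s].
/o/ (between /s/ and /r/) occurs in an unstressed syllable → [ə] by rule 3.
/r/ meets the environment for rule 1 (between two vowels) → [ɾ].
/a/ — word-final, in an unstressed syllable — surfaces as [ə] (rule 3).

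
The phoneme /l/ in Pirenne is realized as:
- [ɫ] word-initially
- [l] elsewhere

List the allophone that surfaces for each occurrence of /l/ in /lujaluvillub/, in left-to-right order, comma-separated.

Occurrence 1 (position 1): word-initially → [ɫ].
Occurrence 2 (position 5): no conditioning environment matches → elsewhere allophone [l].
Occurrence 3 (position 9): no conditioning environment matches → elsewhere allophone [l].
Occurrence 4 (position 10): no conditioning environment matches → elsewhere allophone [l].

[ɫ], [l], [l], [l]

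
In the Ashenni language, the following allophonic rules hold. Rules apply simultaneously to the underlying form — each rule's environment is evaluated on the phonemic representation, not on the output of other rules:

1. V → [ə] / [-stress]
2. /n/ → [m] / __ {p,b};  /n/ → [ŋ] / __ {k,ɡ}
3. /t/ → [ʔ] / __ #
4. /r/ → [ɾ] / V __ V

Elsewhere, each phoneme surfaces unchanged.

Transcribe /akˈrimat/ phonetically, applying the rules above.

[əkˈriməʔ]

/a/ (word-initial) occurs in an unstressed syllable → [ə] by rule 1.
/k/ — not in any rule's target class → [k].
/r/ (between /k/ and /i/): rule 4 targets it, but not between two vowels → unchanged [r].
/i/ — between /r/ and /m/; rule 1 does not apply here → [i].
/m/ stays [m].
/a/ (between /m/ and /t/): in an unstressed syllable, so rule 1 applies → [ə].
Rule 3 applies to /t/ (word-final: word-finally) → [ʔ].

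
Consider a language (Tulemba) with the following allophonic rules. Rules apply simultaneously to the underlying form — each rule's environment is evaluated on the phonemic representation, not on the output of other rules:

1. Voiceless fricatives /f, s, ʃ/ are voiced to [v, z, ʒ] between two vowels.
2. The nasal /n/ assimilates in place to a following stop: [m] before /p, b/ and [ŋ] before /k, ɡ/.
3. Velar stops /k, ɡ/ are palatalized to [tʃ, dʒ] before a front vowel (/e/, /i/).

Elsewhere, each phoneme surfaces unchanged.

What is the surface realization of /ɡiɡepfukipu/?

[dʒidʒepfutʃipu]

Rule 3 applies to /ɡ/ (word-initial: before a front vowel) → [dʒ].
/ɡ/ — between /i/ and /e/, before a front vowel — surfaces as [dʒ] (rule 3).
/f/ (between /p/ and /u/) fails the environment for rule 1, so it stays [f].
/k/ (between /u/ and /i/) occurs before a front vowel → [tʃ] by rule 3.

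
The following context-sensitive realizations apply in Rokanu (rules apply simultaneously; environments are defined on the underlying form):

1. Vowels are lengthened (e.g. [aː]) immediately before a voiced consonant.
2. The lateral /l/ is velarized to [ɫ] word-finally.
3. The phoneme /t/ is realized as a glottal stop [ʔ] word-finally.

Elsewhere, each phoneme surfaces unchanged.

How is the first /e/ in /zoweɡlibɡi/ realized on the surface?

/e/ — between /w/ and /ɡ/, before a voiced consonant — surfaces as [eː] (rule 1).

[eː]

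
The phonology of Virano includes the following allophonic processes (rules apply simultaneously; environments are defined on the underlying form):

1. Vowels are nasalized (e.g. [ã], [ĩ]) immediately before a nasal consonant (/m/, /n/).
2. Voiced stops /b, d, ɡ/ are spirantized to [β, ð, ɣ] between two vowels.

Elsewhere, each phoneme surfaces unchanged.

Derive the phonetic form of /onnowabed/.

[õnnowaβed]

/o/ — word-initial, before a nasal consonant — surfaces as [õ] (rule 1).
/o/ (between /n/ and /w/) fails the environment for rule 1, so it stays [o].
/a/ — between /w/ and /b/; rule 1 does not apply here → [a].
/b/ meets the environment for rule 2 (between two vowels) → [β].
/e/ (between /b/ and /d/): rule 1 targets it, but not before a nasal consonant → unchanged [e].
/d/ (word-final): rule 2 targets it, but not between two vowels → unchanged [d].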